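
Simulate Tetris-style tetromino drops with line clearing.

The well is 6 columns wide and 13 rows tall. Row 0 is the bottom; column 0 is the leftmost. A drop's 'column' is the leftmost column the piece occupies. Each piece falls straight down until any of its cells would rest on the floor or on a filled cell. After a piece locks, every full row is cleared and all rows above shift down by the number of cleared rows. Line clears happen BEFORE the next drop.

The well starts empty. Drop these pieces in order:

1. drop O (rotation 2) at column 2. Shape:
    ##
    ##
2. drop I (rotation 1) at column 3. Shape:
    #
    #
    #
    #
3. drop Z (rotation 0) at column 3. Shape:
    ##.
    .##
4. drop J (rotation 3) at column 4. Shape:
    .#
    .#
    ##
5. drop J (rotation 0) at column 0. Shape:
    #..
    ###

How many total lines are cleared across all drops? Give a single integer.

Drop 1: O rot2 at col 2 lands with bottom-row=0; cleared 0 line(s) (total 0); column heights now [0 0 2 2 0 0], max=2
Drop 2: I rot1 at col 3 lands with bottom-row=2; cleared 0 line(s) (total 0); column heights now [0 0 2 6 0 0], max=6
Drop 3: Z rot0 at col 3 lands with bottom-row=5; cleared 0 line(s) (total 0); column heights now [0 0 2 7 7 6], max=7
Drop 4: J rot3 at col 4 lands with bottom-row=7; cleared 0 line(s) (total 0); column heights now [0 0 2 7 8 10], max=10
Drop 5: J rot0 at col 0 lands with bottom-row=2; cleared 0 line(s) (total 0); column heights now [4 3 3 7 8 10], max=10

Answer: 0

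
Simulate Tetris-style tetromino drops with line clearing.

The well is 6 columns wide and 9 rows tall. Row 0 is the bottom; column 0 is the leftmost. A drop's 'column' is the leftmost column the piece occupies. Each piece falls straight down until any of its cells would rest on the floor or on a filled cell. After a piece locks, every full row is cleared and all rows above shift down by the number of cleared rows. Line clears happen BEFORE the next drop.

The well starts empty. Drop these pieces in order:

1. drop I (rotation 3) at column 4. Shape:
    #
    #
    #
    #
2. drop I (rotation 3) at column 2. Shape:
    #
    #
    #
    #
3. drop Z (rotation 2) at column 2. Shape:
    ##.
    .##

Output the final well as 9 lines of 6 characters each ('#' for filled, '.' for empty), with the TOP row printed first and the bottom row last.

Answer: ......
......
......
..##..
...##.
..#.#.
..#.#.
..#.#.
..#.#.

Derivation:
Drop 1: I rot3 at col 4 lands with bottom-row=0; cleared 0 line(s) (total 0); column heights now [0 0 0 0 4 0], max=4
Drop 2: I rot3 at col 2 lands with bottom-row=0; cleared 0 line(s) (total 0); column heights now [0 0 4 0 4 0], max=4
Drop 3: Z rot2 at col 2 lands with bottom-row=4; cleared 0 line(s) (total 0); column heights now [0 0 6 6 5 0], max=6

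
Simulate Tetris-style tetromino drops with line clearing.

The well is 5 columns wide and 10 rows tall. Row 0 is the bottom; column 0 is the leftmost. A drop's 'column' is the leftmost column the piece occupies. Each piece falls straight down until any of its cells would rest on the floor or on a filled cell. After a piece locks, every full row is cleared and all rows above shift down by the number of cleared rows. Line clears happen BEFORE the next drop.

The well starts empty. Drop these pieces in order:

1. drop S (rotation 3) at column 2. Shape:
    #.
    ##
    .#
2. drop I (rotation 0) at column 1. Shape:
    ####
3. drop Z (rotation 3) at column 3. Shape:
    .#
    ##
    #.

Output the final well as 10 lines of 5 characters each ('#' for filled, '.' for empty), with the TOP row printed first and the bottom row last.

Answer: .....
.....
.....
....#
...##
...#.
.####
..#..
..##.
...#.

Derivation:
Drop 1: S rot3 at col 2 lands with bottom-row=0; cleared 0 line(s) (total 0); column heights now [0 0 3 2 0], max=3
Drop 2: I rot0 at col 1 lands with bottom-row=3; cleared 0 line(s) (total 0); column heights now [0 4 4 4 4], max=4
Drop 3: Z rot3 at col 3 lands with bottom-row=4; cleared 0 line(s) (total 0); column heights now [0 4 4 6 7], max=7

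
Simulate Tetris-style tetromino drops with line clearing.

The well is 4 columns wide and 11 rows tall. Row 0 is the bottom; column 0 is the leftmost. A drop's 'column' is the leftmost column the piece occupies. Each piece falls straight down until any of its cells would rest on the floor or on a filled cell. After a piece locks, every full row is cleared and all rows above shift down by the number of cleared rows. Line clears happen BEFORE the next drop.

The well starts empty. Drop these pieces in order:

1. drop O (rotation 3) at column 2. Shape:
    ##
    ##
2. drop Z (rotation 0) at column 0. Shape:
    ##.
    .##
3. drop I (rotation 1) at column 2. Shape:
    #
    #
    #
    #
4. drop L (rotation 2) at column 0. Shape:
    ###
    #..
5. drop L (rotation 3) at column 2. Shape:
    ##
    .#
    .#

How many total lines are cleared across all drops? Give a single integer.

Drop 1: O rot3 at col 2 lands with bottom-row=0; cleared 0 line(s) (total 0); column heights now [0 0 2 2], max=2
Drop 2: Z rot0 at col 0 lands with bottom-row=2; cleared 0 line(s) (total 0); column heights now [4 4 3 2], max=4
Drop 3: I rot1 at col 2 lands with bottom-row=3; cleared 0 line(s) (total 0); column heights now [4 4 7 2], max=7
Drop 4: L rot2 at col 0 lands with bottom-row=6; cleared 0 line(s) (total 0); column heights now [8 8 8 2], max=8
Drop 5: L rot3 at col 2 lands with bottom-row=6; cleared 1 line(s) (total 1); column heights now [7 4 8 8], max=8

Answer: 1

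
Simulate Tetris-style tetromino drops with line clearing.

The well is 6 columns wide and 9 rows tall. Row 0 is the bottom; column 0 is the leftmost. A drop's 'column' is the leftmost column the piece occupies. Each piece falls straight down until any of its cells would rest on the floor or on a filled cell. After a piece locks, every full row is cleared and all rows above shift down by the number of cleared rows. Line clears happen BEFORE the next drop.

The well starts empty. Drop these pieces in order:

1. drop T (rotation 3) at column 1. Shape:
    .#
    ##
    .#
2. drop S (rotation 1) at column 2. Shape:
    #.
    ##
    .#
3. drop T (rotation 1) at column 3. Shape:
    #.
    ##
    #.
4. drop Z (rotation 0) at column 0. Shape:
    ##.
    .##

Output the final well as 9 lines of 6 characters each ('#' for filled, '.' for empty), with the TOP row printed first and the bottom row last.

Answer: ......
......
##.#..
.####.
..##..
..##..
..##..
.##...
..#...

Derivation:
Drop 1: T rot3 at col 1 lands with bottom-row=0; cleared 0 line(s) (total 0); column heights now [0 2 3 0 0 0], max=3
Drop 2: S rot1 at col 2 lands with bottom-row=2; cleared 0 line(s) (total 0); column heights now [0 2 5 4 0 0], max=5
Drop 3: T rot1 at col 3 lands with bottom-row=4; cleared 0 line(s) (total 0); column heights now [0 2 5 7 6 0], max=7
Drop 4: Z rot0 at col 0 lands with bottom-row=5; cleared 0 line(s) (total 0); column heights now [7 7 6 7 6 0], max=7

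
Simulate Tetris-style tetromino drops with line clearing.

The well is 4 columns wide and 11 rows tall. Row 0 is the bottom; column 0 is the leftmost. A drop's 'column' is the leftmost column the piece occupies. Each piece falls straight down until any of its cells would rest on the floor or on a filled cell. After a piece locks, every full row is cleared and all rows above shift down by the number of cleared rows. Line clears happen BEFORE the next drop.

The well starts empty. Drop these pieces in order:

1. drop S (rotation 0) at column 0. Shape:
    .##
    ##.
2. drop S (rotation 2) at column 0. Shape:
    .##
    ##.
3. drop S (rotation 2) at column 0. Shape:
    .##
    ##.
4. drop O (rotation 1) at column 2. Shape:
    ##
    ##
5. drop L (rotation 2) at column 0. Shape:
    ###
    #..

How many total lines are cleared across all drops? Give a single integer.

Answer: 0

Derivation:
Drop 1: S rot0 at col 0 lands with bottom-row=0; cleared 0 line(s) (total 0); column heights now [1 2 2 0], max=2
Drop 2: S rot2 at col 0 lands with bottom-row=2; cleared 0 line(s) (total 0); column heights now [3 4 4 0], max=4
Drop 3: S rot2 at col 0 lands with bottom-row=4; cleared 0 line(s) (total 0); column heights now [5 6 6 0], max=6
Drop 4: O rot1 at col 2 lands with bottom-row=6; cleared 0 line(s) (total 0); column heights now [5 6 8 8], max=8
Drop 5: L rot2 at col 0 lands with bottom-row=7; cleared 0 line(s) (total 0); column heights now [9 9 9 8], max=9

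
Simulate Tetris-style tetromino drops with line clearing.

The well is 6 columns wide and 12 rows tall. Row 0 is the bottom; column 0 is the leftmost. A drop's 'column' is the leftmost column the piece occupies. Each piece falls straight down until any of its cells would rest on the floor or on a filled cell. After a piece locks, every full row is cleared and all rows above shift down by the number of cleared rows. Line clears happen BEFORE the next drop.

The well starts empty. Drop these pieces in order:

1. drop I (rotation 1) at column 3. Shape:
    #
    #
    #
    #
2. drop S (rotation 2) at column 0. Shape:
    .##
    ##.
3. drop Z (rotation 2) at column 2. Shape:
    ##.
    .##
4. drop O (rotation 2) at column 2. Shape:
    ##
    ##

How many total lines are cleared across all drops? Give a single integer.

Answer: 0

Derivation:
Drop 1: I rot1 at col 3 lands with bottom-row=0; cleared 0 line(s) (total 0); column heights now [0 0 0 4 0 0], max=4
Drop 2: S rot2 at col 0 lands with bottom-row=0; cleared 0 line(s) (total 0); column heights now [1 2 2 4 0 0], max=4
Drop 3: Z rot2 at col 2 lands with bottom-row=4; cleared 0 line(s) (total 0); column heights now [1 2 6 6 5 0], max=6
Drop 4: O rot2 at col 2 lands with bottom-row=6; cleared 0 line(s) (total 0); column heights now [1 2 8 8 5 0], max=8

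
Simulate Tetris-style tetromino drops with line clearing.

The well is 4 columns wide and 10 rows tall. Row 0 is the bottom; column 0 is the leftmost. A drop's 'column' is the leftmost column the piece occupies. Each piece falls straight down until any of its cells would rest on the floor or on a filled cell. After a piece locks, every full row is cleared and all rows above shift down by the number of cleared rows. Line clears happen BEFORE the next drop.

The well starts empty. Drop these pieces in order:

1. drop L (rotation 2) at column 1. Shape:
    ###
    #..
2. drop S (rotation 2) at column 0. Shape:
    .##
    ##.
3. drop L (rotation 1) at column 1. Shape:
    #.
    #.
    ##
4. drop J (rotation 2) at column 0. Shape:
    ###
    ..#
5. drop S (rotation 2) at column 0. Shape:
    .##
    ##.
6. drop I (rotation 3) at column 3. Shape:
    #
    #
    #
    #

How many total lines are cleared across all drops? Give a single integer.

Drop 1: L rot2 at col 1 lands with bottom-row=0; cleared 0 line(s) (total 0); column heights now [0 2 2 2], max=2
Drop 2: S rot2 at col 0 lands with bottom-row=2; cleared 0 line(s) (total 0); column heights now [3 4 4 2], max=4
Drop 3: L rot1 at col 1 lands with bottom-row=4; cleared 0 line(s) (total 0); column heights now [3 7 5 2], max=7
Drop 4: J rot2 at col 0 lands with bottom-row=6; cleared 0 line(s) (total 0); column heights now [8 8 8 2], max=8
Drop 5: S rot2 at col 0 lands with bottom-row=8; cleared 0 line(s) (total 0); column heights now [9 10 10 2], max=10
Drop 6: I rot3 at col 3 lands with bottom-row=2; cleared 0 line(s) (total 0); column heights now [9 10 10 6], max=10

Answer: 0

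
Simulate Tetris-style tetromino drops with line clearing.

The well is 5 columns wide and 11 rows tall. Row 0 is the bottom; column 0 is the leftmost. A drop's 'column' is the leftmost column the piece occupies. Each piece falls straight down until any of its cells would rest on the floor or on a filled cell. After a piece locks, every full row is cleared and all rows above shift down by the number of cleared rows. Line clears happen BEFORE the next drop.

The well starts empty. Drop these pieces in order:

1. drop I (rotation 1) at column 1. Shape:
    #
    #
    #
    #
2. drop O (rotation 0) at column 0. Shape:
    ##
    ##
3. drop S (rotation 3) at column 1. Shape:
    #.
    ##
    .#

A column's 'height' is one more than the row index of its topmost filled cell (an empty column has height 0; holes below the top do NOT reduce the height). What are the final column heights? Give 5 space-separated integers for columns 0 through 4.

Answer: 6 8 7 0 0

Derivation:
Drop 1: I rot1 at col 1 lands with bottom-row=0; cleared 0 line(s) (total 0); column heights now [0 4 0 0 0], max=4
Drop 2: O rot0 at col 0 lands with bottom-row=4; cleared 0 line(s) (total 0); column heights now [6 6 0 0 0], max=6
Drop 3: S rot3 at col 1 lands with bottom-row=5; cleared 0 line(s) (total 0); column heights now [6 8 7 0 0], max=8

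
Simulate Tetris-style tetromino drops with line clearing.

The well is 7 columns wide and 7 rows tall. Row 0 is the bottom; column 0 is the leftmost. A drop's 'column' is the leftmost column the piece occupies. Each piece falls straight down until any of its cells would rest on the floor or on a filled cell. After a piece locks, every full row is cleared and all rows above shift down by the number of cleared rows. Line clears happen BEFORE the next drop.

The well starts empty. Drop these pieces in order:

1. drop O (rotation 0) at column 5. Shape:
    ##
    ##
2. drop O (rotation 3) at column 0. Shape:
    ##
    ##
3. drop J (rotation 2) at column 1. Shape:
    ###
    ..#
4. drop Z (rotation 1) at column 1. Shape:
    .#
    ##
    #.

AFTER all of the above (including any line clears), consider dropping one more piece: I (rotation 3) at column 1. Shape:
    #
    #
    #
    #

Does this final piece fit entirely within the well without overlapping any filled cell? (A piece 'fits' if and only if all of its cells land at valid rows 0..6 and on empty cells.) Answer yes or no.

Answer: no

Derivation:
Drop 1: O rot0 at col 5 lands with bottom-row=0; cleared 0 line(s) (total 0); column heights now [0 0 0 0 0 2 2], max=2
Drop 2: O rot3 at col 0 lands with bottom-row=0; cleared 0 line(s) (total 0); column heights now [2 2 0 0 0 2 2], max=2
Drop 3: J rot2 at col 1 lands with bottom-row=1; cleared 0 line(s) (total 0); column heights now [2 3 3 3 0 2 2], max=3
Drop 4: Z rot1 at col 1 lands with bottom-row=3; cleared 0 line(s) (total 0); column heights now [2 5 6 3 0 2 2], max=6
Test piece I rot3 at col 1 (width 1): heights before test = [2 5 6 3 0 2 2]; fits = False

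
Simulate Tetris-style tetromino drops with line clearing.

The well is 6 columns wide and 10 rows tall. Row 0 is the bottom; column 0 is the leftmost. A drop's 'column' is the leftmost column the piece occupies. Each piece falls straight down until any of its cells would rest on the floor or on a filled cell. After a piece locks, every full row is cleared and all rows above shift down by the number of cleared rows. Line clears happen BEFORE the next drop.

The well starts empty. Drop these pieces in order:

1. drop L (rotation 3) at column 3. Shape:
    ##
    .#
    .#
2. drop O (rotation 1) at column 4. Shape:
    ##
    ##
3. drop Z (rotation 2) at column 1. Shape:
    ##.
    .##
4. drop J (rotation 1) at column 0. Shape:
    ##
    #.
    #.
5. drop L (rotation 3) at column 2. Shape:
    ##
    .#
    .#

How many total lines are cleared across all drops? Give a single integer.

Drop 1: L rot3 at col 3 lands with bottom-row=0; cleared 0 line(s) (total 0); column heights now [0 0 0 3 3 0], max=3
Drop 2: O rot1 at col 4 lands with bottom-row=3; cleared 0 line(s) (total 0); column heights now [0 0 0 3 5 5], max=5
Drop 3: Z rot2 at col 1 lands with bottom-row=3; cleared 0 line(s) (total 0); column heights now [0 5 5 4 5 5], max=5
Drop 4: J rot1 at col 0 lands with bottom-row=3; cleared 0 line(s) (total 0); column heights now [6 6 5 4 5 5], max=6
Drop 5: L rot3 at col 2 lands with bottom-row=4; cleared 1 line(s) (total 1); column heights now [5 5 6 6 4 4], max=6

Answer: 1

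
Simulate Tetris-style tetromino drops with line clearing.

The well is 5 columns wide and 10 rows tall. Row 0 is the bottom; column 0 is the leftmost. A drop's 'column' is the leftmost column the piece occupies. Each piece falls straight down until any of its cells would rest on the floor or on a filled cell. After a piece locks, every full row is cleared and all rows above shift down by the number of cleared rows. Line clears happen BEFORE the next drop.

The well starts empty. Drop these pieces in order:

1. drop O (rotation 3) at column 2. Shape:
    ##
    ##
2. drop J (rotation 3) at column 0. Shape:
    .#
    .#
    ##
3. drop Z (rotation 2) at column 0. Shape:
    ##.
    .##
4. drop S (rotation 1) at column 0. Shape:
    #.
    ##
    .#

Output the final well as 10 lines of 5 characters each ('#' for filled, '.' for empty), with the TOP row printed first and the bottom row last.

Answer: .....
.....
#....
##...
.#...
##...
.##..
.#...
.###.
####.

Derivation:
Drop 1: O rot3 at col 2 lands with bottom-row=0; cleared 0 line(s) (total 0); column heights now [0 0 2 2 0], max=2
Drop 2: J rot3 at col 0 lands with bottom-row=0; cleared 0 line(s) (total 0); column heights now [1 3 2 2 0], max=3
Drop 3: Z rot2 at col 0 lands with bottom-row=3; cleared 0 line(s) (total 0); column heights now [5 5 4 2 0], max=5
Drop 4: S rot1 at col 0 lands with bottom-row=5; cleared 0 line(s) (total 0); column heights now [8 7 4 2 0], max=8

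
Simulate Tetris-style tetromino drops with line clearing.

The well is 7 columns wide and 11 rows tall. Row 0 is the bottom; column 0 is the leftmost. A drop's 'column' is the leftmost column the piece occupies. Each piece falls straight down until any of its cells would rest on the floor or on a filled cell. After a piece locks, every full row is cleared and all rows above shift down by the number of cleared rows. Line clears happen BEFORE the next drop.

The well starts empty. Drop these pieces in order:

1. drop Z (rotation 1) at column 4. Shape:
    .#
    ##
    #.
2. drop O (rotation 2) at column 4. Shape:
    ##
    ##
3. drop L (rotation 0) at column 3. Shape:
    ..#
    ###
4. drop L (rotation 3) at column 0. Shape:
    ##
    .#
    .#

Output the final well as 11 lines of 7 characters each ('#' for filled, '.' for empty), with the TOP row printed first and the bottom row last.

Drop 1: Z rot1 at col 4 lands with bottom-row=0; cleared 0 line(s) (total 0); column heights now [0 0 0 0 2 3 0], max=3
Drop 2: O rot2 at col 4 lands with bottom-row=3; cleared 0 line(s) (total 0); column heights now [0 0 0 0 5 5 0], max=5
Drop 3: L rot0 at col 3 lands with bottom-row=5; cleared 0 line(s) (total 0); column heights now [0 0 0 6 6 7 0], max=7
Drop 4: L rot3 at col 0 lands with bottom-row=0; cleared 0 line(s) (total 0); column heights now [3 3 0 6 6 7 0], max=7

Answer: .......
.......
.......
.......
.....#.
...###.
....##.
....##.
##...#.
.#..##.
.#..#..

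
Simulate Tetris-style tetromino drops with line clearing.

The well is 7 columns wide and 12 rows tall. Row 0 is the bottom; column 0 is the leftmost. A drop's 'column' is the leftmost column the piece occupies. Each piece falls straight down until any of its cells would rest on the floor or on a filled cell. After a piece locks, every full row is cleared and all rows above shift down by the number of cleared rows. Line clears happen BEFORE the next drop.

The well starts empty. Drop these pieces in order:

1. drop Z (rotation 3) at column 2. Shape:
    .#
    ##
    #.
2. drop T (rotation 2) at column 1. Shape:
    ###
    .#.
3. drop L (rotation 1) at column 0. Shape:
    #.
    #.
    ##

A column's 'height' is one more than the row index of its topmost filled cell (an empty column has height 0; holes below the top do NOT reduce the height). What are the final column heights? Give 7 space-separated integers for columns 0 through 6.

Drop 1: Z rot3 at col 2 lands with bottom-row=0; cleared 0 line(s) (total 0); column heights now [0 0 2 3 0 0 0], max=3
Drop 2: T rot2 at col 1 lands with bottom-row=2; cleared 0 line(s) (total 0); column heights now [0 4 4 4 0 0 0], max=4
Drop 3: L rot1 at col 0 lands with bottom-row=4; cleared 0 line(s) (total 0); column heights now [7 5 4 4 0 0 0], max=7

Answer: 7 5 4 4 0 0 0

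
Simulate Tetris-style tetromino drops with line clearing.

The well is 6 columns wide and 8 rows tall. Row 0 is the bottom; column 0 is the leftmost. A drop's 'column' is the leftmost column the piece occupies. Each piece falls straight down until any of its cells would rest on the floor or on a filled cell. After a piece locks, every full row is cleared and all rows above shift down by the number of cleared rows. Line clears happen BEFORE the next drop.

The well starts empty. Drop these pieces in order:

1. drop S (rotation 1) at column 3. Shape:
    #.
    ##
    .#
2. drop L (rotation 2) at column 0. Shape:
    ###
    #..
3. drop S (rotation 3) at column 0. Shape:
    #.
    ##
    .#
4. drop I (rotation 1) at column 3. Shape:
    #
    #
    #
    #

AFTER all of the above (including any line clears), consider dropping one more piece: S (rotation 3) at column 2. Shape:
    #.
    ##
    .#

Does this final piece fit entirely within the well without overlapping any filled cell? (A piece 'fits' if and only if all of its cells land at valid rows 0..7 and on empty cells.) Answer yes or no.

Answer: no

Derivation:
Drop 1: S rot1 at col 3 lands with bottom-row=0; cleared 0 line(s) (total 0); column heights now [0 0 0 3 2 0], max=3
Drop 2: L rot2 at col 0 lands with bottom-row=0; cleared 0 line(s) (total 0); column heights now [2 2 2 3 2 0], max=3
Drop 3: S rot3 at col 0 lands with bottom-row=2; cleared 0 line(s) (total 0); column heights now [5 4 2 3 2 0], max=5
Drop 4: I rot1 at col 3 lands with bottom-row=3; cleared 0 line(s) (total 0); column heights now [5 4 2 7 2 0], max=7
Test piece S rot3 at col 2 (width 2): heights before test = [5 4 2 7 2 0]; fits = False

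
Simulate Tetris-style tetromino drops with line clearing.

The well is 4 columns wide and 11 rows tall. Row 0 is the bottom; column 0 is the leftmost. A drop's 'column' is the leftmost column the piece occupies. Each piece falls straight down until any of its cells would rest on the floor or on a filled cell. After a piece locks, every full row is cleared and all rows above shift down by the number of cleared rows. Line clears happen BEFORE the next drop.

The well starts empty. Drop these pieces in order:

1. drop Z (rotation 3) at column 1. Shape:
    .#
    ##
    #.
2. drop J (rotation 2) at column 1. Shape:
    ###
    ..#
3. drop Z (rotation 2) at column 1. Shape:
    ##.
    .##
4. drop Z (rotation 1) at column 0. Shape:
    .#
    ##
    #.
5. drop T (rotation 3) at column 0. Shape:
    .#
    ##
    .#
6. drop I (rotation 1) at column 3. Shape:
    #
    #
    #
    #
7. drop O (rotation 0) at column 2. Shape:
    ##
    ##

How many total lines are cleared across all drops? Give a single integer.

Answer: 2

Derivation:
Drop 1: Z rot3 at col 1 lands with bottom-row=0; cleared 0 line(s) (total 0); column heights now [0 2 3 0], max=3
Drop 2: J rot2 at col 1 lands with bottom-row=2; cleared 0 line(s) (total 0); column heights now [0 4 4 4], max=4
Drop 3: Z rot2 at col 1 lands with bottom-row=4; cleared 0 line(s) (total 0); column heights now [0 6 6 5], max=6
Drop 4: Z rot1 at col 0 lands with bottom-row=5; cleared 0 line(s) (total 0); column heights now [7 8 6 5], max=8
Drop 5: T rot3 at col 0 lands with bottom-row=8; cleared 0 line(s) (total 0); column heights now [10 11 6 5], max=11
Drop 6: I rot1 at col 3 lands with bottom-row=5; cleared 1 line(s) (total 1); column heights now [9 10 5 8], max=10
Drop 7: O rot0 at col 2 lands with bottom-row=8; cleared 1 line(s) (total 2); column heights now [6 9 9 9], max=9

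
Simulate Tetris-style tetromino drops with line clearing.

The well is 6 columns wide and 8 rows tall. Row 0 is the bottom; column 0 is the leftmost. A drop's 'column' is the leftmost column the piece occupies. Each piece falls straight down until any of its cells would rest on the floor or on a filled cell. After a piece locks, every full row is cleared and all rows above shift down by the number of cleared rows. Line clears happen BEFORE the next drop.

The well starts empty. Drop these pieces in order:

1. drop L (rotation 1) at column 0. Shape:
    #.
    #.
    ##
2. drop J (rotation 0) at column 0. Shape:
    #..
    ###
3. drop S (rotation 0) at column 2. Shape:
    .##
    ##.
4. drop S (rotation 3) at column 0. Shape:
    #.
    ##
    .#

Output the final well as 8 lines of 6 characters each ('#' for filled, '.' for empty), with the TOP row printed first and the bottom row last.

Answer: ......
#.....
##.##.
####..
###...
#.....
#.....
##....

Derivation:
Drop 1: L rot1 at col 0 lands with bottom-row=0; cleared 0 line(s) (total 0); column heights now [3 1 0 0 0 0], max=3
Drop 2: J rot0 at col 0 lands with bottom-row=3; cleared 0 line(s) (total 0); column heights now [5 4 4 0 0 0], max=5
Drop 3: S rot0 at col 2 lands with bottom-row=4; cleared 0 line(s) (total 0); column heights now [5 4 5 6 6 0], max=6
Drop 4: S rot3 at col 0 lands with bottom-row=4; cleared 0 line(s) (total 0); column heights now [7 6 5 6 6 0], max=7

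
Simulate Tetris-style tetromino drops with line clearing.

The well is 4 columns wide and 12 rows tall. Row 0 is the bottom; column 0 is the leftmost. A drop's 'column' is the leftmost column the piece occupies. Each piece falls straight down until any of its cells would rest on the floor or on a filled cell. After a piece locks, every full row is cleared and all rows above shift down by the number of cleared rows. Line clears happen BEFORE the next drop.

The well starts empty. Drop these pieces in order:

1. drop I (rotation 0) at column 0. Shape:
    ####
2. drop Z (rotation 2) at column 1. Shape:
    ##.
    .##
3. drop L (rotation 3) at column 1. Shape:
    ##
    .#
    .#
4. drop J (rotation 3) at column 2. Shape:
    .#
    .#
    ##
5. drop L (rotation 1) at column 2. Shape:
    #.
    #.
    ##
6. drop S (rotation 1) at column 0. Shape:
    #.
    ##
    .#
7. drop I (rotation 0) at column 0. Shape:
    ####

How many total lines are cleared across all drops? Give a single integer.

Drop 1: I rot0 at col 0 lands with bottom-row=0; cleared 1 line(s) (total 1); column heights now [0 0 0 0], max=0
Drop 2: Z rot2 at col 1 lands with bottom-row=0; cleared 0 line(s) (total 1); column heights now [0 2 2 1], max=2
Drop 3: L rot3 at col 1 lands with bottom-row=2; cleared 0 line(s) (total 1); column heights now [0 5 5 1], max=5
Drop 4: J rot3 at col 2 lands with bottom-row=5; cleared 0 line(s) (total 1); column heights now [0 5 6 8], max=8
Drop 5: L rot1 at col 2 lands with bottom-row=8; cleared 0 line(s) (total 1); column heights now [0 5 11 9], max=11
Drop 6: S rot1 at col 0 lands with bottom-row=5; cleared 0 line(s) (total 1); column heights now [8 7 11 9], max=11
Drop 7: I rot0 at col 0 lands with bottom-row=11; cleared 1 line(s) (total 2); column heights now [8 7 11 9], max=11

Answer: 2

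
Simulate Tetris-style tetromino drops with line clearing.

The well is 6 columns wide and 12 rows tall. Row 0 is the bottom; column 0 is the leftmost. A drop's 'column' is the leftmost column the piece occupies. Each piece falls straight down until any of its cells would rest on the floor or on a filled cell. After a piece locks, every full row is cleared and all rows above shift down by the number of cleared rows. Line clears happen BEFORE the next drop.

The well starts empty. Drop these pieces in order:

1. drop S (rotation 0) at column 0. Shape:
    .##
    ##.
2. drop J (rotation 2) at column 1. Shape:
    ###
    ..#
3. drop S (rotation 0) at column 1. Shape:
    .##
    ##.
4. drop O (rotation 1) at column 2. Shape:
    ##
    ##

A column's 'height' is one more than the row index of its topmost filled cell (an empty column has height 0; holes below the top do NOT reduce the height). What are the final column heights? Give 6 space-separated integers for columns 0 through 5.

Drop 1: S rot0 at col 0 lands with bottom-row=0; cleared 0 line(s) (total 0); column heights now [1 2 2 0 0 0], max=2
Drop 2: J rot2 at col 1 lands with bottom-row=1; cleared 0 line(s) (total 0); column heights now [1 3 3 3 0 0], max=3
Drop 3: S rot0 at col 1 lands with bottom-row=3; cleared 0 line(s) (total 0); column heights now [1 4 5 5 0 0], max=5
Drop 4: O rot1 at col 2 lands with bottom-row=5; cleared 0 line(s) (total 0); column heights now [1 4 7 7 0 0], max=7

Answer: 1 4 7 7 0 0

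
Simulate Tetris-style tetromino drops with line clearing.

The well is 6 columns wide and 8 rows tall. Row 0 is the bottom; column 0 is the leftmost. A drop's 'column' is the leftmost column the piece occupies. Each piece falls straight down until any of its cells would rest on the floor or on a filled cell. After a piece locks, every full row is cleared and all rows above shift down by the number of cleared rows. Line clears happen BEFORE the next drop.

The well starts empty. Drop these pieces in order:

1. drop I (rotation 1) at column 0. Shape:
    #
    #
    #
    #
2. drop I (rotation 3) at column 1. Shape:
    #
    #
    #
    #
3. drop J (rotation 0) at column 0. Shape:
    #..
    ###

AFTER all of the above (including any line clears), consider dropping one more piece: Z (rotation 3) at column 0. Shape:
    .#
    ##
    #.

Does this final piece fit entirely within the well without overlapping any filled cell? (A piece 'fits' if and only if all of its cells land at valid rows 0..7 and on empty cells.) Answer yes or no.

Drop 1: I rot1 at col 0 lands with bottom-row=0; cleared 0 line(s) (total 0); column heights now [4 0 0 0 0 0], max=4
Drop 2: I rot3 at col 1 lands with bottom-row=0; cleared 0 line(s) (total 0); column heights now [4 4 0 0 0 0], max=4
Drop 3: J rot0 at col 0 lands with bottom-row=4; cleared 0 line(s) (total 0); column heights now [6 5 5 0 0 0], max=6
Test piece Z rot3 at col 0 (width 2): heights before test = [6 5 5 0 0 0]; fits = False

Answer: no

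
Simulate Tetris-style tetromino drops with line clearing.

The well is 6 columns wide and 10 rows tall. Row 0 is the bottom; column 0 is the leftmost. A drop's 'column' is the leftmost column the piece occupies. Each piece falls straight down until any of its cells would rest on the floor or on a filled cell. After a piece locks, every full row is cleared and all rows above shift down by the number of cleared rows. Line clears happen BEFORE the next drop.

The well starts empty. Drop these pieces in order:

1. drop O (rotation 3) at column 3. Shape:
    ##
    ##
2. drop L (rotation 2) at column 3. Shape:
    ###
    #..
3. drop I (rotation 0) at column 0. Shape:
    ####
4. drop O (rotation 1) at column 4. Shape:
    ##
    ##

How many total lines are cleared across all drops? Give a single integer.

Drop 1: O rot3 at col 3 lands with bottom-row=0; cleared 0 line(s) (total 0); column heights now [0 0 0 2 2 0], max=2
Drop 2: L rot2 at col 3 lands with bottom-row=2; cleared 0 line(s) (total 0); column heights now [0 0 0 4 4 4], max=4
Drop 3: I rot0 at col 0 lands with bottom-row=4; cleared 0 line(s) (total 0); column heights now [5 5 5 5 4 4], max=5
Drop 4: O rot1 at col 4 lands with bottom-row=4; cleared 1 line(s) (total 1); column heights now [0 0 0 4 5 5], max=5

Answer: 1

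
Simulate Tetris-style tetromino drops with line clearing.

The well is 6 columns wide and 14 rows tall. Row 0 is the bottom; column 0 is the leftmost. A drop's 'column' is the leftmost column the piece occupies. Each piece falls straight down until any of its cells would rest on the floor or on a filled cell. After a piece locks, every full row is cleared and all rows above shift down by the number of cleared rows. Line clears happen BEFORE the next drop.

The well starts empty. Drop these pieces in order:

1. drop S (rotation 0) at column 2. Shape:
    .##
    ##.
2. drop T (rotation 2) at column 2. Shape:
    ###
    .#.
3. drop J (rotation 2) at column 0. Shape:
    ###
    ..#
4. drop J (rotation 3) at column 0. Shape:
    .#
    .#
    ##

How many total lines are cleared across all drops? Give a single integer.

Drop 1: S rot0 at col 2 lands with bottom-row=0; cleared 0 line(s) (total 0); column heights now [0 0 1 2 2 0], max=2
Drop 2: T rot2 at col 2 lands with bottom-row=2; cleared 0 line(s) (total 0); column heights now [0 0 4 4 4 0], max=4
Drop 3: J rot2 at col 0 lands with bottom-row=4; cleared 0 line(s) (total 0); column heights now [6 6 6 4 4 0], max=6
Drop 4: J rot3 at col 0 lands with bottom-row=6; cleared 0 line(s) (total 0); column heights now [7 9 6 4 4 0], max=9

Answer: 0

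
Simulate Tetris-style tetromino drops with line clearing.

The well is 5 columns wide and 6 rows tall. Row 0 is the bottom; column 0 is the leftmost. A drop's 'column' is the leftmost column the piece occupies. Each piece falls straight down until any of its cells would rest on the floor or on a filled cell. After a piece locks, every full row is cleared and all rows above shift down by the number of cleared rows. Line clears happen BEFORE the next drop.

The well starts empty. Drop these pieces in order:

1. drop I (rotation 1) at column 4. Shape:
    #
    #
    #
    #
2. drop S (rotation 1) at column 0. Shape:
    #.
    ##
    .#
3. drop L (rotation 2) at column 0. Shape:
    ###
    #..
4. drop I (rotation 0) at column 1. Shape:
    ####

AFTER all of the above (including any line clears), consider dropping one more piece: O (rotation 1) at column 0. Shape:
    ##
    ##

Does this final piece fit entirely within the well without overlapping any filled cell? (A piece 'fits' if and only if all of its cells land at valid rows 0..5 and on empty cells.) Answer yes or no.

Drop 1: I rot1 at col 4 lands with bottom-row=0; cleared 0 line(s) (total 0); column heights now [0 0 0 0 4], max=4
Drop 2: S rot1 at col 0 lands with bottom-row=0; cleared 0 line(s) (total 0); column heights now [3 2 0 0 4], max=4
Drop 3: L rot2 at col 0 lands with bottom-row=3; cleared 0 line(s) (total 0); column heights now [5 5 5 0 4], max=5
Drop 4: I rot0 at col 1 lands with bottom-row=5; cleared 0 line(s) (total 0); column heights now [5 6 6 6 6], max=6
Test piece O rot1 at col 0 (width 2): heights before test = [5 6 6 6 6]; fits = False

Answer: no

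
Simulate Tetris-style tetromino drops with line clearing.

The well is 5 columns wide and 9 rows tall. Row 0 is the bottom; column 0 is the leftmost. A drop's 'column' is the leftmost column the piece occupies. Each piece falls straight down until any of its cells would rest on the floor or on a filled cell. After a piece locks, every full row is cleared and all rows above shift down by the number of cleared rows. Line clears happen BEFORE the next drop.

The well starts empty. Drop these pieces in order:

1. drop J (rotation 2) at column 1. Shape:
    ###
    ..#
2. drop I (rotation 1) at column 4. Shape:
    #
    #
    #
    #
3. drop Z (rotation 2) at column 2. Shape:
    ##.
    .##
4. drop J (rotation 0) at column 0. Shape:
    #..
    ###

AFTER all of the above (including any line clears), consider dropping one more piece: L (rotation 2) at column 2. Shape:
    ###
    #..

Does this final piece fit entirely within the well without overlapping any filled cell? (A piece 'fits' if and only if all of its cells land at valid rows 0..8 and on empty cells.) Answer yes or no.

Drop 1: J rot2 at col 1 lands with bottom-row=0; cleared 0 line(s) (total 0); column heights now [0 2 2 2 0], max=2
Drop 2: I rot1 at col 4 lands with bottom-row=0; cleared 0 line(s) (total 0); column heights now [0 2 2 2 4], max=4
Drop 3: Z rot2 at col 2 lands with bottom-row=4; cleared 0 line(s) (total 0); column heights now [0 2 6 6 5], max=6
Drop 4: J rot0 at col 0 lands with bottom-row=6; cleared 0 line(s) (total 0); column heights now [8 7 7 6 5], max=8
Test piece L rot2 at col 2 (width 3): heights before test = [8 7 7 6 5]; fits = True

Answer: yes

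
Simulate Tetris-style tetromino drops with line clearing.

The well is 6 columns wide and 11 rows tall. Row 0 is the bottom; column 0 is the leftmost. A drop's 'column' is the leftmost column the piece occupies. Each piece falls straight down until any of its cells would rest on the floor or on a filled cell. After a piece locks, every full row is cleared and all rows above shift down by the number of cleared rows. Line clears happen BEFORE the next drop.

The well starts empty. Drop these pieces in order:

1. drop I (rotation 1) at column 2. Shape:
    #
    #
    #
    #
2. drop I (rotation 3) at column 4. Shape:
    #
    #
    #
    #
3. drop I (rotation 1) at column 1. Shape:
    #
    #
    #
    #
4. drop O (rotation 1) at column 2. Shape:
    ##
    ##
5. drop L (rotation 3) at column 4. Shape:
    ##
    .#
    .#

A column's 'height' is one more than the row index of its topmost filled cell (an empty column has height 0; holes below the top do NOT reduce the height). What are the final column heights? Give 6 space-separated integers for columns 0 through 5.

Answer: 0 4 6 6 5 5

Derivation:
Drop 1: I rot1 at col 2 lands with bottom-row=0; cleared 0 line(s) (total 0); column heights now [0 0 4 0 0 0], max=4
Drop 2: I rot3 at col 4 lands with bottom-row=0; cleared 0 line(s) (total 0); column heights now [0 0 4 0 4 0], max=4
Drop 3: I rot1 at col 1 lands with bottom-row=0; cleared 0 line(s) (total 0); column heights now [0 4 4 0 4 0], max=4
Drop 4: O rot1 at col 2 lands with bottom-row=4; cleared 0 line(s) (total 0); column heights now [0 4 6 6 4 0], max=6
Drop 5: L rot3 at col 4 lands with bottom-row=2; cleared 0 line(s) (total 0); column heights now [0 4 6 6 5 5], max=6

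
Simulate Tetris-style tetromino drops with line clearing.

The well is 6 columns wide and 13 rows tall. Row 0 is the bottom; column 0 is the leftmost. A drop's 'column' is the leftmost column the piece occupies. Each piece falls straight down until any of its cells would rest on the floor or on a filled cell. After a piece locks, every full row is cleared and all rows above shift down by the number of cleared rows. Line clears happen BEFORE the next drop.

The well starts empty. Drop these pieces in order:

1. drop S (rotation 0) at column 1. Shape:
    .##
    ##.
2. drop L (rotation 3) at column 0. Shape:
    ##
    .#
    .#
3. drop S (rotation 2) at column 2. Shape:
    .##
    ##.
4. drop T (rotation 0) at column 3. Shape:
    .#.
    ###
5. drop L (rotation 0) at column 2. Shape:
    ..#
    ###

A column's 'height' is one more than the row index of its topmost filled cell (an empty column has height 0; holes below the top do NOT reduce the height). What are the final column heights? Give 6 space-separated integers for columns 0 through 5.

Drop 1: S rot0 at col 1 lands with bottom-row=0; cleared 0 line(s) (total 0); column heights now [0 1 2 2 0 0], max=2
Drop 2: L rot3 at col 0 lands with bottom-row=1; cleared 0 line(s) (total 0); column heights now [4 4 2 2 0 0], max=4
Drop 3: S rot2 at col 2 lands with bottom-row=2; cleared 0 line(s) (total 0); column heights now [4 4 3 4 4 0], max=4
Drop 4: T rot0 at col 3 lands with bottom-row=4; cleared 0 line(s) (total 0); column heights now [4 4 3 5 6 5], max=6
Drop 5: L rot0 at col 2 lands with bottom-row=6; cleared 0 line(s) (total 0); column heights now [4 4 7 7 8 5], max=8

Answer: 4 4 7 7 8 5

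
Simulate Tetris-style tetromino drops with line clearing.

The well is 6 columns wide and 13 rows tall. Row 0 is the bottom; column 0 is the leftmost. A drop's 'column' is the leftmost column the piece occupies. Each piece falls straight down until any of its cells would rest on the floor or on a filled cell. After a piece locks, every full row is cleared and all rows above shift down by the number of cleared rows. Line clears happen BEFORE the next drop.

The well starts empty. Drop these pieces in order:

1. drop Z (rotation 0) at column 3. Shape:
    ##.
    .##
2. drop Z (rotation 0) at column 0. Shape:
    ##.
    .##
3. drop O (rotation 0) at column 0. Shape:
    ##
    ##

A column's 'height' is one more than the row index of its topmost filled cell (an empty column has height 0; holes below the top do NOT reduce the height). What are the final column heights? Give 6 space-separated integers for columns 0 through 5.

Answer: 4 4 1 2 2 1

Derivation:
Drop 1: Z rot0 at col 3 lands with bottom-row=0; cleared 0 line(s) (total 0); column heights now [0 0 0 2 2 1], max=2
Drop 2: Z rot0 at col 0 lands with bottom-row=0; cleared 0 line(s) (total 0); column heights now [2 2 1 2 2 1], max=2
Drop 3: O rot0 at col 0 lands with bottom-row=2; cleared 0 line(s) (total 0); column heights now [4 4 1 2 2 1], max=4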